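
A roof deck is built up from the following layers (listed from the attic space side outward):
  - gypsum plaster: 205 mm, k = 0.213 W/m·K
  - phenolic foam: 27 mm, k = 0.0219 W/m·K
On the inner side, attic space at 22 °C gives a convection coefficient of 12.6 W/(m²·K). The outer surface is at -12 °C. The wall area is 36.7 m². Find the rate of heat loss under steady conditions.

Model the wall as resistances in series:
R_inner film = 1/(h_i·A) = 1/(12.6×36.7) = 0.002163 K/W
R_gypsum plaster = L/(kA) = 0.205/(0.213×36.7) = 0.02622 K/W
R_phenolic foam = L/(kA) = 0.027/(0.0219×36.7) = 0.03359 K/W
R_total = 0.06198 K/W
Q = ΔT / R_total = 34 / 0.06198

Q ≈ 549 W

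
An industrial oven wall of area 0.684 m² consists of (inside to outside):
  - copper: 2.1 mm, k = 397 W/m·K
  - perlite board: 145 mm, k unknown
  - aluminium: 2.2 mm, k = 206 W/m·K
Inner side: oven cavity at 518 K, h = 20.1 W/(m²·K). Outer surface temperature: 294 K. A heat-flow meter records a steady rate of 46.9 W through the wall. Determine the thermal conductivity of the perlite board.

Treating each layer as a thermal resistance in series:
R_inner film = 1/(h_i·A) = 1/(20.1×0.684) = 0.07274 K/W
R_copper = L/(kA) = 0.0021/(397×0.684) = 7.733×10^-6 K/W
R_aluminium = L/(kA) = 0.0022/(206×0.684) = 1.561×10^-5 K/W
Sum of known resistances R_other = 0.07276 K/W
Total R = ΔT/Q = 224/46.9 = 4.776 K/W
R_perlite board = R_total − R_other = 4.703 K/W
k = L/(R·A) = 0.145/(4.703×0.684)

k ≈ 0.0451 W/(m·K)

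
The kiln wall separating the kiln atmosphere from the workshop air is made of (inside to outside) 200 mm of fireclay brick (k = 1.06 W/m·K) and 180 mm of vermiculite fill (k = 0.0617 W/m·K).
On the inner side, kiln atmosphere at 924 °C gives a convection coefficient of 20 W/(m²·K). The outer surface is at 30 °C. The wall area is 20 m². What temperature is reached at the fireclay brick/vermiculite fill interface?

T ≈ 856 °C

Thermal resistances in series:
R_inner film = 1/(h_i·A) = 1/(20×20) = 0.0025 K/W
R_fireclay brick = L/(kA) = 0.2/(1.06×20) = 0.009434 K/W
R_vermiculite fill = L/(kA) = 0.18/(0.0617×20) = 0.1459 K/W
R_total = 0.1578 K/W;  Q = ΔT/R_total = 894/0.1578 = 5665 W
T_interface = T_inner − Q·ΣR(inner→interface) = 924 − 5670×0.01193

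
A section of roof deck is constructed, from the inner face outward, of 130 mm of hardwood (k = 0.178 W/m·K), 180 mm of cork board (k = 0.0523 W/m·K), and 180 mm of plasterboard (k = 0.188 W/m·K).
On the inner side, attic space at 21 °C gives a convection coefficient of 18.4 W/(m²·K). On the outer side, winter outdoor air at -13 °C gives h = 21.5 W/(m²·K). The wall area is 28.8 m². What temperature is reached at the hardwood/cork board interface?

T ≈ 15.9 °C

Series thermal resistances:
R_inner film = 1/(h_i·A) = 1/(18.4×28.8) = 0.001887 K/W
R_hardwood = L/(kA) = 0.13/(0.178×28.8) = 0.02536 K/W
R_cork board = L/(kA) = 0.18/(0.0523×28.8) = 0.1195 K/W
R_plasterboard = L/(kA) = 0.18/(0.188×28.8) = 0.03324 K/W
R_outer film = 1/(h_o·A) = 1/(21.5×28.8) = 0.001615 K/W
R_total = 0.1816 K/W;  Q = ΔT/R_total = 34/0.1816 = 187.2 W
T_interface = T_inner − Q·ΣR(inner→interface) = 21 − 187×0.02725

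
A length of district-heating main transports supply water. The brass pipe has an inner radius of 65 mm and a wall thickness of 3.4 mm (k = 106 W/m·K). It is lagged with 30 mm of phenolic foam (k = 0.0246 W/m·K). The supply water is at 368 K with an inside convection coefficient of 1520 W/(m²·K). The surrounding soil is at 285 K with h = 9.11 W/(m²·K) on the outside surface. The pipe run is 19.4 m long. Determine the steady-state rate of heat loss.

Per-layer cylindrical resistances, series-summed:
R_inner film = 1/(h_i·2πr₁L) = 1/(1520×2π×0.065×19.4) = 8.304×10^-5 K/W
R_brass pipe wall = ln(68.4/65)/(2π×106×19.4) = 3.946×10^-6 K/W
R_phenolic foam = ln(98.4/68.4)/(2π×0.0246×19.4) = 0.1213 K/W
R_outer film = 1/(h_o·2πr_oL) = 1/(9.11×2π×0.0984×19.4) = 0.009152 K/W
R_total = 0.1305 K/W
Q = ΔT/R_total = 83/0.1305

Q ≈ 636 W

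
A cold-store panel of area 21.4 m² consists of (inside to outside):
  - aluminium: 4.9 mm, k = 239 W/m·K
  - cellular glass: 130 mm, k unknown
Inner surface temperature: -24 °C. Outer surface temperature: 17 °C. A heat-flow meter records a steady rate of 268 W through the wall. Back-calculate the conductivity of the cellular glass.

Series thermal resistances:
R_aluminium = L/(kA) = 0.0049/(239×21.4) = 9.58×10^-7 K/W
Sum of known resistances R_other = 9.58×10^-7 K/W
Total R = ΔT/Q = 41/268 = 0.153 K/W
R_cellular glass = R_total − R_other = 0.153 K/W
k = L/(R·A) = 0.13/(0.153×21.4)

k ≈ 0.0397 W/(m·K)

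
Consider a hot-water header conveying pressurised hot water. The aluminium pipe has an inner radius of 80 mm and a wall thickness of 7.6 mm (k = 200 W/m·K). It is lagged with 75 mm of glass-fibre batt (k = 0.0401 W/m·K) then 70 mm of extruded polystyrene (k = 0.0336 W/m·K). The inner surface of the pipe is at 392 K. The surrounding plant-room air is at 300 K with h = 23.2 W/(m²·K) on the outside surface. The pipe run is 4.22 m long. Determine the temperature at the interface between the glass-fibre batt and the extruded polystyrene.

T ≈ 338 K

For a radial system each layer contributes R = ln(r_out/r_in)/(2πkL); films add R = 1/(hA).
R_aluminium pipe wall = ln(87.6/80)/(2π×200×4.22) = 1.711×10^-5 K/W
R_glass-fibre batt = ln(162.6/87.6)/(2π×0.0401×4.22) = 0.5817 K/W
R_extruded polystyrene = ln(232.6/162.6)/(2π×0.0336×4.22) = 0.4019 K/W
R_outer film = 1/(h_o·2πr_oL) = 1/(23.2×2π×0.2326×4.22) = 0.006989 K/W
R_total = 0.9906 K/W
Q = ΔT/R_total = 92/0.9906
Q = 92.9 W
T_interface = T_inner − Q·ΣR(inner→interface) = 392 − 92.9×0.5817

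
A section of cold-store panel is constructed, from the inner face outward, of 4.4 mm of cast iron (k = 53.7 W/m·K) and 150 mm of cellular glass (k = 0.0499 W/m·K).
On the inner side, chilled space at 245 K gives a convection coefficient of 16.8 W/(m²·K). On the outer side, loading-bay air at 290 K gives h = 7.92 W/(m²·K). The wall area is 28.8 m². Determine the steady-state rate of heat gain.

Q ≈ 406 W

Thermal resistances in series:
R_inner film = 1/(h_i·A) = 1/(16.8×28.8) = 0.002067 K/W
R_cast iron = L/(kA) = 0.0044/(53.7×28.8) = 2.845×10^-6 K/W
R_cellular glass = L/(kA) = 0.15/(0.0499×28.8) = 0.1044 K/W
R_outer film = 1/(h_o·A) = 1/(7.92×28.8) = 0.004384 K/W
R_total = 0.1108 K/W
Q = ΔT / R_total = 45 / 0.1108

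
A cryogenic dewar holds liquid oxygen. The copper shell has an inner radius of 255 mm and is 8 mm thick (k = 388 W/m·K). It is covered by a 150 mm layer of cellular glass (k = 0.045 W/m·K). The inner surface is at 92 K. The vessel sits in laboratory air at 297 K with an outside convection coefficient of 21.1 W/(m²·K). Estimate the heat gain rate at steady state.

Q ≈ 83.2 W

For a spherical shell R = (1/r₁ − 1/r₂)/(4πk); film R = 1/(h·4πr²). In series:
R_copper shell = (1/0.255 − 1/0.263)/(4π×388) = 2.447×10^-5 K/W
R_cellular glass = (1/0.263 − 1/0.413)/(4π×0.045) = 2.442 K/W
R_outer film = 1/(h·4πr_o²) = 1/(21.1×4π×0.413²) = 0.02211 K/W
R_total = 2.464 K/W
Q = ΔT/R_total = 205/2.464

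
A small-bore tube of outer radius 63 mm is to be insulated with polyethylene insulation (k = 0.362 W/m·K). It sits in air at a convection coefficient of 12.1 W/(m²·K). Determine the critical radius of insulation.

r_cr ≈ 29.9 mm

For a cylinder r_cr = k/h = 0.362/12.1
r_cr = 29.9 mm; since the bare radius (63 mm) is above r_cr, any added insulation will reduce heat loss.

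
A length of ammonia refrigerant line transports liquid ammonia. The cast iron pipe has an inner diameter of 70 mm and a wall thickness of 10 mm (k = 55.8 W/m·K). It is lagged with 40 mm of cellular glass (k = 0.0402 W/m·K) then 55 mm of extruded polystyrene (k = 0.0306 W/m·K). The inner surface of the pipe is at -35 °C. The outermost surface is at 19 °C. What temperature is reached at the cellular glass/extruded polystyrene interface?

For a radial system each layer contributes R = ln(r_out/r_in)/(2πkL); films add R = 1/(hA).
R_cast iron pipe wall = ln(45/35)/(2π×55.8×1) = 7.168×10^-4 K/W
R_cellular glass = ln(85/45)/(2π×0.0402×1) = 2.518 K/W
R_extruded polystyrene = ln(140/85)/(2π×0.0306×1) = 2.595 K/W
R_total = 5.114 K/W
Q = ΔT/R_total = 54/5.114
Q = 10.6 W/m
T_interface = T_inner + Q·ΣR(inner→interface) = -35 + 10.6×2.519

T ≈ -8.4 °C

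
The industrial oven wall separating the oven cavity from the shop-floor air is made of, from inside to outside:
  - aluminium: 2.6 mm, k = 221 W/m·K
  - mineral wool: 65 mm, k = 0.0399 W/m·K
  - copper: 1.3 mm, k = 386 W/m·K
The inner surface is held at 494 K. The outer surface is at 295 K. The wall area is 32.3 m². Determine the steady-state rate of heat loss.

Q ≈ 3950 W

Thermal resistances in series:
R_aluminium = L/(kA) = 0.0026/(221×32.3) = 3.642×10^-7 K/W
R_mineral wool = L/(kA) = 0.065/(0.0399×32.3) = 0.05044 K/W
R_copper = L/(kA) = 0.0013/(386×32.3) = 1.043×10^-7 K/W
R_total = 0.05044 K/W
Q = ΔT / R_total = 199 / 0.05044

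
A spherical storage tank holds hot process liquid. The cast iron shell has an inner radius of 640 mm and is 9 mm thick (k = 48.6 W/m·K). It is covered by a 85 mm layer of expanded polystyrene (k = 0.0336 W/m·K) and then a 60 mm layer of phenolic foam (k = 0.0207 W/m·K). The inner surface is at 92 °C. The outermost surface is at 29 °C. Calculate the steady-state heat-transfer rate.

Q ≈ 77 W

Radial (spherical) resistances in series:
R_cast iron shell = (1/0.64 − 1/0.649)/(4π×48.6) = 3.548×10^-5 K/W
R_expanded polystyrene = (1/0.649 − 1/0.734)/(4π×0.0336) = 0.4226 K/W
R_phenolic foam = (1/0.734 − 1/0.794)/(4π×0.0207) = 0.3958 K/W
R_total = 0.8184 K/W
Q = ΔT/R_total = 63/0.8184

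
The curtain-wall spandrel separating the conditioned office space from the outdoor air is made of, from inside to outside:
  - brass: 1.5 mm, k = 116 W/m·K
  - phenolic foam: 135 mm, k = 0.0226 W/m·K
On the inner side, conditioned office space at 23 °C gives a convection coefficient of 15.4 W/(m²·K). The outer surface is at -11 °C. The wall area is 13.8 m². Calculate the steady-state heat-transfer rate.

Q ≈ 77.7 W

Using the resistance-network approach (series):
R_inner film = 1/(h_i·A) = 1/(15.4×13.8) = 0.004705 K/W
R_brass = L/(kA) = 0.0015/(116×13.8) = 9.37×10^-7 K/W
R_phenolic foam = L/(kA) = 0.135/(0.0226×13.8) = 0.4329 K/W
R_total = 0.4376 K/W
Q = ΔT / R_total = 34 / 0.4376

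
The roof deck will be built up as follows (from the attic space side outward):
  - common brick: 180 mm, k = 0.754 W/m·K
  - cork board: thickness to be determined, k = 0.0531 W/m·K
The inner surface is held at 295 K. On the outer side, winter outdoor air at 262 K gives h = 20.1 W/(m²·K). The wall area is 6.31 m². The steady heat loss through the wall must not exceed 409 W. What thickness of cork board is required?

L ≈ 11.7 mm

Treating each layer as a thermal resistance in series:
R_common brick = L/(kA) = 0.18/(0.754×6.31) = 0.03783 K/W
R_outer film = 1/(h_o·A) = 1/(20.1×6.31) = 0.007885 K/W
Sum of the known resistances R_other = 0.04572 K/W
Required total resistance R_tot = ΔT/Q_allow = 33/409 = 0.08068 K/W
R_cork board = R_tot − R_other = 0.03497 K/W
L = R·k·A = 0.03497×0.0531×6.31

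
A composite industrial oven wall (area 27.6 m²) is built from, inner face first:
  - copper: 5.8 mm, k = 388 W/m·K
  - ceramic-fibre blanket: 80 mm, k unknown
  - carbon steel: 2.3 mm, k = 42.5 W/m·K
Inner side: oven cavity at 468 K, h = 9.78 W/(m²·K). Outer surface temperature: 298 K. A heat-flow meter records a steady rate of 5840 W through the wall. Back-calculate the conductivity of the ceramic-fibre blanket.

k ≈ 0.114 W/(m·K)

Series thermal resistances:
R_inner film = 1/(h_i·A) = 1/(9.78×27.6) = 0.003705 K/W
R_copper = L/(kA) = 0.0058/(388×27.6) = 5.416×10^-7 K/W
R_carbon steel = L/(kA) = 0.0023/(42.5×27.6) = 1.961×10^-6 K/W
Sum of known resistances R_other = 0.003707 K/W
Total R = ΔT/Q = 170/5840 = 0.02911 K/W
R_ceramic-fibre blanket = R_total − R_other = 0.0254 K/W
k = L/(R·A) = 0.08/(0.0254×27.6)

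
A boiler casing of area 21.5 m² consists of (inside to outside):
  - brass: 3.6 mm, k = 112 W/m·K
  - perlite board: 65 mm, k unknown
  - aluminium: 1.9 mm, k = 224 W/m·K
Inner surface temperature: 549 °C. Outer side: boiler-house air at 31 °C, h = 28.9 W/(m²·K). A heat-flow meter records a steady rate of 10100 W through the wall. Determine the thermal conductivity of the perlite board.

Treating each layer as a thermal resistance in series:
R_brass = L/(kA) = 0.0036/(112×21.5) = 1.495×10^-6 K/W
R_aluminium = L/(kA) = 0.0019/(224×21.5) = 3.945×10^-7 K/W
R_outer film = 1/(h_o·A) = 1/(28.9×21.5) = 0.001609 K/W
Sum of known resistances R_other = 0.001611 K/W
Total R = ΔT/Q = 518/10100 = 0.05129 K/W
R_perlite board = R_total − R_other = 0.04968 K/W
k = L/(R·A) = 0.065/(0.04968×21.5)

k ≈ 0.0609 W/(m·K)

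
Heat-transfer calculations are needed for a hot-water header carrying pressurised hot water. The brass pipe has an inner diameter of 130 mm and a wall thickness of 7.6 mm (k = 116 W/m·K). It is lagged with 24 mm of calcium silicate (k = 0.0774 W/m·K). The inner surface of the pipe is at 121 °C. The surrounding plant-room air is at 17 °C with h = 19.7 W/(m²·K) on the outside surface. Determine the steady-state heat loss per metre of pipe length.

q′ ≈ 155 W/m

Cylindrical conduction, so R = ln(r₂/r₁)/(2πkL) per layer, in series:
R_brass pipe wall = ln(72.6/65)/(2π×116×1) = 1.517×10^-4 K/W
R_calcium silicate = ln(96.6/72.6)/(2π×0.0774×1) = 0.5873 K/W
R_outer film = 1/(h_o·2πr_oL) = 1/(19.7×2π×0.0966×1) = 0.08363 K/W
R_total = 0.6711 K/W
Q = ΔT/R_total = 104/0.6711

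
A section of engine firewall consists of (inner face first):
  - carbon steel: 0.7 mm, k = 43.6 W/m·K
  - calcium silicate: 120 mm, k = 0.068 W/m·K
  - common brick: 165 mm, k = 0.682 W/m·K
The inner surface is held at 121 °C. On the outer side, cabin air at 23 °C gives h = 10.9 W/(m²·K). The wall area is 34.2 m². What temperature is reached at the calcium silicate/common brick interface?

Using the resistance-network approach (series):
R_carbon steel = L/(kA) = 0.0007/(43.6×34.2) = 4.694×10^-7 K/W
R_calcium silicate = L/(kA) = 0.12/(0.068×34.2) = 0.0516 K/W
R_common brick = L/(kA) = 0.165/(0.682×34.2) = 0.007074 K/W
R_outer film = 1/(h_o·A) = 1/(10.9×34.2) = 0.002683 K/W
R_total = 0.06136 K/W;  Q = ΔT/R_total = 98/0.06136 = 1597 W
T_interface = T_inner − Q·ΣR(inner→interface) = 121 − 1600×0.0516

T ≈ 38.6 °C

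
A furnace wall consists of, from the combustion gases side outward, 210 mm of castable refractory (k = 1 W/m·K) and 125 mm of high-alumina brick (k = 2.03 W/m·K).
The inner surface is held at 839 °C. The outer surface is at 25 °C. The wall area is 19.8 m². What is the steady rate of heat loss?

Q ≈ 59300 W

Model the wall as resistances in series:
R_castable refractory = L/(kA) = 0.21/(1×19.8) = 0.01061 K/W
R_high-alumina brick = L/(kA) = 0.125/(2.03×19.8) = 0.00311 K/W
R_total = 0.01372 K/W
Q = ΔT / R_total = 814 / 0.01372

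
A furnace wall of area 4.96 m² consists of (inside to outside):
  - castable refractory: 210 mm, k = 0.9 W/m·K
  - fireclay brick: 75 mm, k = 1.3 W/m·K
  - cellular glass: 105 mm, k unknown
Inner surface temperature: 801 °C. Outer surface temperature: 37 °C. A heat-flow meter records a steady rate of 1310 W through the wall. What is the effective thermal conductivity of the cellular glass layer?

Treating each layer as a thermal resistance in series:
R_castable refractory = L/(kA) = 0.21/(0.9×4.96) = 0.04704 K/W
R_fireclay brick = L/(kA) = 0.075/(1.3×4.96) = 0.01163 K/W
Sum of known resistances R_other = 0.05867 K/W
Total R = ΔT/Q = 764/1310 = 0.5832 K/W
R_cellular glass = R_total − R_other = 0.5245 K/W
k = L/(R·A) = 0.105/(0.5245×4.96)

k ≈ 0.0404 W/(m·K)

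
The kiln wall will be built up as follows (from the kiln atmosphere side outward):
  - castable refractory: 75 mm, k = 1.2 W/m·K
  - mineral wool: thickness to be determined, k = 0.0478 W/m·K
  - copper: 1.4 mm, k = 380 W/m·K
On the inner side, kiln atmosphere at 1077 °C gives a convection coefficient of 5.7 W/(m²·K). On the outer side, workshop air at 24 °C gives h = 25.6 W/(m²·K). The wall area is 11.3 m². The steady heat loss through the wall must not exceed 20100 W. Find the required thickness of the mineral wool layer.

L ≈ 15.1 mm

Treating each layer as a thermal resistance in series:
R_inner film = 1/(h_i·A) = 1/(5.7×11.3) = 0.01553 K/W
R_castable refractory = L/(kA) = 0.075/(1.2×11.3) = 0.005531 K/W
R_copper = L/(kA) = 0.0014/(380×11.3) = 3.26×10^-7 K/W
R_outer film = 1/(h_o·A) = 1/(25.6×11.3) = 0.003457 K/W
Sum of the known resistances R_other = 0.02451 K/W
Required total resistance R_tot = ΔT/Q_allow = 1053/20100 = 0.05239 K/W
R_mineral wool = R_tot − R_other = 0.02787 K/W
L = R·k·A = 0.02787×0.0478×11.3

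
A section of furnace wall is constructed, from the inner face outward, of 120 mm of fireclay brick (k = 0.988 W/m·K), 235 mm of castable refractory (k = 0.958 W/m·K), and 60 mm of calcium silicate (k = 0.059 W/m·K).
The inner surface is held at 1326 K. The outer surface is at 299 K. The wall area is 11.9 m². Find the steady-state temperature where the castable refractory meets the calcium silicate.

Treating each layer as a thermal resistance in series:
R_fireclay brick = L/(kA) = 0.12/(0.988×11.9) = 0.01021 K/W
R_castable refractory = L/(kA) = 0.235/(0.958×11.9) = 0.02061 K/W
R_calcium silicate = L/(kA) = 0.06/(0.059×11.9) = 0.08546 K/W
R_total = 0.1163 K/W;  Q = ΔT/R_total = 1027/0.1163 = 8832 W
T_interface = T_inner − Q·ΣR(inner→interface) = 1326 − 8830×0.03082

T ≈ 1050 K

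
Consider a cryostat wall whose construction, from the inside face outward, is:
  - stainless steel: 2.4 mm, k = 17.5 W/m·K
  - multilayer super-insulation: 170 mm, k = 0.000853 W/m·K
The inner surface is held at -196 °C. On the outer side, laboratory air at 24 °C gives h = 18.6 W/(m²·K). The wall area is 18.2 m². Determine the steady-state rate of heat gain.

Using the resistance-network approach (series):
R_stainless steel = L/(kA) = 0.0024/(17.5×18.2) = 7.535×10^-6 K/W
R_multilayer super-insulation = L/(kA) = 0.17/(0.000853×18.2) = 10.95 K/W
R_outer film = 1/(h_o·A) = 1/(18.6×18.2) = 0.002954 K/W
R_total = 10.95 K/W
Q = ΔT / R_total = 220 / 10.95

Q ≈ 20.1 W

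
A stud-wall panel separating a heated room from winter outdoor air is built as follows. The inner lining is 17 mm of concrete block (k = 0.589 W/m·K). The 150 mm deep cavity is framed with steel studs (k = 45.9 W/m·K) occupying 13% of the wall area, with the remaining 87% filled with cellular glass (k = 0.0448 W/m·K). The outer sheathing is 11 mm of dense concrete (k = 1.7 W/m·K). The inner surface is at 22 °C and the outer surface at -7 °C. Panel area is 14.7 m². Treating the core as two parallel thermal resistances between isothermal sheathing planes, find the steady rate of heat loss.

Q ≈ 7070 W

Sheathing layers in series; stud and cavity paths in parallel between them.
R_inner = 0.017/(0.589×14.7) = 0.001963 K/W
R_stud  = 0.15/(45.9×0.13×14.7) = 0.00171 K/W
R_cav   = 0.15/(0.0448×0.87×14.7) = 0.2618 K/W
1/R_core = 1/R_stud + 1/R_cav → R_core = 0.001699 K/W
R_outer = 0.011/(1.7×14.7) = 4.402×10^-4 K/W
R_total = 0.004103 K/W
Q = ΔT/R_total = 29/0.004103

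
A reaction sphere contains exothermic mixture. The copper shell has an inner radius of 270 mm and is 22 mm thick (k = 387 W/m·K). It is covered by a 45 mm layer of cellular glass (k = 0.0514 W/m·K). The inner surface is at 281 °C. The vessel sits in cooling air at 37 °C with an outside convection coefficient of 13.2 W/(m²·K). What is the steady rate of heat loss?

Each spherical layer contributes R = (1/r_i − 1/r_o)/(4πk):
R_copper shell = (1/0.27 − 1/0.292)/(4π×387) = 5.738×10^-5 K/W
R_cellular glass = (1/0.292 − 1/0.337)/(4π×0.0514) = 0.708 K/W
R_outer film = 1/(h·4πr_o²) = 1/(13.2×4π×0.337²) = 0.05308 K/W
R_total = 0.7611 K/W
Q = ΔT/R_total = 244/0.7611

Q ≈ 321 W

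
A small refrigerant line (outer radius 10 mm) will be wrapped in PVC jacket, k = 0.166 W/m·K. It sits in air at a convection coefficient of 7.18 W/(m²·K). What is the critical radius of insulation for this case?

For a cylinder r_cr = k/h = 0.166/7.18
r_cr = 23.1 mm; since the bare radius (10 mm) is below r_cr, adding a thin layer of insulation will *increase* heat loss.

r_cr ≈ 23.1 mm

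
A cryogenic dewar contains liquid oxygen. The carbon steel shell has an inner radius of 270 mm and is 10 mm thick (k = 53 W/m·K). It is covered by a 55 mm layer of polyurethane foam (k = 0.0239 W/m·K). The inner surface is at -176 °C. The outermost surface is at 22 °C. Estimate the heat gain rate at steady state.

Q ≈ 101 W

Spherical conduction: R = (1/r_in − 1/r_out)/(4πk) per layer; series-sum.
R_carbon steel shell = (1/0.27 − 1/0.28)/(4π×53) = 1.986×10^-4 K/W
R_polyurethane foam = (1/0.28 − 1/0.335)/(4π×0.0239) = 1.952 K/W
R_total = 1.953 K/W
Q = ΔT/R_total = 198/1.953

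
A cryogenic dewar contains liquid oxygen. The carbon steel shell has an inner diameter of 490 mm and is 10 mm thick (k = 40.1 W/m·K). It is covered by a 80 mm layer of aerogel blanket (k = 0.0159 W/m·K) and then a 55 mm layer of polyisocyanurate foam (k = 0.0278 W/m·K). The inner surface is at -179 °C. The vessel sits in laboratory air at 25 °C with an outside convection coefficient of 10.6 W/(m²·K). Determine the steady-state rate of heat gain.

Q ≈ 34.3 W

Each spherical layer contributes R = (1/r_i − 1/r_o)/(4πk):
R_carbon steel shell = (1/0.245 − 1/0.255)/(4π×40.1) = 3.176×10^-4 K/W
R_aerogel blanket = (1/0.255 − 1/0.335)/(4π×0.0159) = 4.687 K/W
R_polyisocyanurate foam = (1/0.335 − 1/0.39)/(4π×0.0278) = 1.205 K/W
R_outer film = 1/(h·4πr_o²) = 1/(10.6×4π×0.39²) = 0.04936 K/W
R_total = 5.942 K/W
Q = ΔT/R_total = 204/5.942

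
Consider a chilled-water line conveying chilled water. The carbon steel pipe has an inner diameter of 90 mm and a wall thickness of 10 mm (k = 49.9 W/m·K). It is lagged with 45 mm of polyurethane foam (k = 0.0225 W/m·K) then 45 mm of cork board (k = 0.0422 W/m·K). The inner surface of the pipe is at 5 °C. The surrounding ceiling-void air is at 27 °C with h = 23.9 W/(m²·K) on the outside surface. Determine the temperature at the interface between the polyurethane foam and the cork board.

For a radial system each layer contributes R = ln(r_out/r_in)/(2πkL); films add R = 1/(hA).
R_carbon steel pipe wall = ln(55/45)/(2π×49.9×1) = 6.4×10^-4 K/W
R_polyurethane foam = ln(100/55)/(2π×0.0225×1) = 4.229 K/W
R_cork board = ln(145/100)/(2π×0.0422×1) = 1.401 K/W
R_outer film = 1/(h_o·2πr_oL) = 1/(23.9×2π×0.145×1) = 0.04593 K/W
R_total = 5.677 K/W
Q = ΔT/R_total = 22/5.677
Q = 3.88 W/m
T_interface = T_inner + Q·ΣR(inner→interface) = 5 + 3.88×4.229

T ≈ 21.4 °C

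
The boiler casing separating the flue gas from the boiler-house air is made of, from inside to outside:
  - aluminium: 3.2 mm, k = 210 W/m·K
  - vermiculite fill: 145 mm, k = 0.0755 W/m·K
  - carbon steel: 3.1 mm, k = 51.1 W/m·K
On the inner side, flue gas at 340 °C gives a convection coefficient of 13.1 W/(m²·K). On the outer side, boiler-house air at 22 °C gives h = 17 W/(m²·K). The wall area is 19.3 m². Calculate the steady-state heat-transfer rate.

Q ≈ 2990 W

Series thermal resistances:
R_inner film = 1/(h_i·A) = 1/(13.1×19.3) = 0.003955 K/W
R_aluminium = L/(kA) = 0.0032/(210×19.3) = 7.895×10^-7 K/W
R_vermiculite fill = L/(kA) = 0.145/(0.0755×19.3) = 0.09951 K/W
R_carbon steel = L/(kA) = 0.0031/(51.1×19.3) = 3.143×10^-6 K/W
R_outer film = 1/(h_o·A) = 1/(17×19.3) = 0.003048 K/W
R_total = 0.1065 K/W
Q = ΔT / R_total = 318 / 0.1065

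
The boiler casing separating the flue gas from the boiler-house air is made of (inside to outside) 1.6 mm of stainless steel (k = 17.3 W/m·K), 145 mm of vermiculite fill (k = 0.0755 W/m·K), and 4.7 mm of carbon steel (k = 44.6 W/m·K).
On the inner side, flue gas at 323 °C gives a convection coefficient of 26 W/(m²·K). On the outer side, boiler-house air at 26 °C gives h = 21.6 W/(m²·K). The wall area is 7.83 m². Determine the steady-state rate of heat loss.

Series thermal resistances:
R_inner film = 1/(h_i·A) = 1/(26×7.83) = 0.004912 K/W
R_stainless steel = L/(kA) = 0.0016/(17.3×7.83) = 1.181×10^-5 K/W
R_vermiculite fill = L/(kA) = 0.145/(0.0755×7.83) = 0.2453 K/W
R_carbon steel = L/(kA) = 0.0047/(44.6×7.83) = 1.346×10^-5 K/W
R_outer film = 1/(h_o·A) = 1/(21.6×7.83) = 0.005913 K/W
R_total = 0.2561 K/W
Q = ΔT / R_total = 297 / 0.2561

Q ≈ 1160 W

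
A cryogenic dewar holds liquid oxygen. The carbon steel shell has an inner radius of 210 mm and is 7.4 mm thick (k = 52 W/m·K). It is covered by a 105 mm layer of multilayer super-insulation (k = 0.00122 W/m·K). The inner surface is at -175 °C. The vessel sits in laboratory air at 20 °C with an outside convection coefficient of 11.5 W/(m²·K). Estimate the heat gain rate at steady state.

Radial (spherical) resistances in series:
R_carbon steel shell = (1/0.21 − 1/0.2174)/(4π×52) = 2.481×10^-4 K/W
R_multilayer super-insulation = (1/0.2174 − 1/0.3224)/(4π×0.00122) = 97.72 K/W
R_outer film = 1/(h·4πr_o²) = 1/(11.5×4π×0.3224²) = 0.06657 K/W
R_total = 97.78 K/W
Q = ΔT/R_total = 195/97.78

Q ≈ 1.99 W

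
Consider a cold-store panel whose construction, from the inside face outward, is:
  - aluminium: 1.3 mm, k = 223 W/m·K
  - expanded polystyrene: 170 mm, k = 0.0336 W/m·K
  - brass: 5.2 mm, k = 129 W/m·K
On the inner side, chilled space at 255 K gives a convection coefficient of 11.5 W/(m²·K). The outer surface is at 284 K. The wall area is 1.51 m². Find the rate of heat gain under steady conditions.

Q ≈ 8.51 W

Thermal resistances in series:
R_inner film = 1/(h_i·A) = 1/(11.5×1.51) = 0.05759 K/W
R_aluminium = L/(kA) = 0.0013/(223×1.51) = 3.861×10^-6 K/W
R_expanded polystyrene = L/(kA) = 0.17/(0.0336×1.51) = 3.351 K/W
R_brass = L/(kA) = 0.0052/(129×1.51) = 2.67×10^-5 K/W
R_total = 3.408 K/W
Q = ΔT / R_total = 29 / 3.408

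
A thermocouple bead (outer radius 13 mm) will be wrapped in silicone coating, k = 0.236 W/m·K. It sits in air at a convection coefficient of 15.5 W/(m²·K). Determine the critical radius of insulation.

r_cr ≈ 30.5 mm

For a sphere r_cr = 2k/h = 2×0.236/15.5
r_cr = 30.5 mm; since the bare radius (13 mm) is below r_cr, adding a thin layer of insulation will *increase* heat loss.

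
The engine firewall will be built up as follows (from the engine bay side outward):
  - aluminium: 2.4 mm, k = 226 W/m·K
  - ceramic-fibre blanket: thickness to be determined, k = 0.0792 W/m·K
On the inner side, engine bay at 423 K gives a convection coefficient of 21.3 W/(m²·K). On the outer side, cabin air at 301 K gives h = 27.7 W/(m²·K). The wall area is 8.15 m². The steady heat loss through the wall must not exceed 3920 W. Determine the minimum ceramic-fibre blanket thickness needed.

L ≈ 13.5 mm

Treating each layer as a thermal resistance in series:
R_inner film = 1/(h_i·A) = 1/(21.3×8.15) = 0.005761 K/W
R_aluminium = L/(kA) = 0.0024/(226×8.15) = 1.303×10^-6 K/W
R_outer film = 1/(h_o·A) = 1/(27.7×8.15) = 0.00443 K/W
Sum of the known resistances R_other = 0.01019 K/W
Required total resistance R_tot = ΔT/Q_allow = 122/3920 = 0.03112 K/W
R_ceramic-fibre blanket = R_tot − R_other = 0.02093 K/W
L = R·k·A = 0.02093×0.0792×8.15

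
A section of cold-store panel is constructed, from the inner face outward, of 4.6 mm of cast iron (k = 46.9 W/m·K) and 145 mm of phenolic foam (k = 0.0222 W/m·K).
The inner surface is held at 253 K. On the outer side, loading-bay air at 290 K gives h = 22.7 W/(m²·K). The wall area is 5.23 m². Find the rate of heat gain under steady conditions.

Q ≈ 29.4 W

Thermal resistances in series:
R_cast iron = L/(kA) = 0.0046/(46.9×5.23) = 1.875×10^-5 K/W
R_phenolic foam = L/(kA) = 0.145/(0.0222×5.23) = 1.249 K/W
R_outer film = 1/(h_o·A) = 1/(22.7×5.23) = 0.008423 K/W
R_total = 1.257 K/W
Q = ΔT / R_total = 37 / 1.257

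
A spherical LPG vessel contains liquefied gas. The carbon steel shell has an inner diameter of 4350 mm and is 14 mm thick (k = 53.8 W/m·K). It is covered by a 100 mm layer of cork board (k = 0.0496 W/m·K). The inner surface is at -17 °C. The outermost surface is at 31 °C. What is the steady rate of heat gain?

Each spherical layer contributes R = (1/r_i − 1/r_o)/(4πk):
R_carbon steel shell = (1/2.175 − 1/2.189)/(4π×53.8) = 4.349×10^-6 K/W
R_cork board = (1/2.189 − 1/2.289)/(4π×0.0496) = 0.03202 K/W
R_total = 0.03202 K/W
Q = ΔT/R_total = 48/0.03202

Q ≈ 1500 W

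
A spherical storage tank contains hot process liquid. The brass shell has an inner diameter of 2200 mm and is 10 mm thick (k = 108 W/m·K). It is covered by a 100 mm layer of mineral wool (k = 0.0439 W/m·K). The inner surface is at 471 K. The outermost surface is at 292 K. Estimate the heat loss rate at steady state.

Radial (spherical) resistances in series:
R_brass shell = (1/1.1 − 1/1.11)/(4π×108) = 6.035×10^-6 K/W
R_mineral wool = (1/1.11 − 1/1.21)/(4π×0.0439) = 0.135 K/W
R_total = 0.135 K/W
Q = ΔT/R_total = 179/0.135

Q ≈ 1330 W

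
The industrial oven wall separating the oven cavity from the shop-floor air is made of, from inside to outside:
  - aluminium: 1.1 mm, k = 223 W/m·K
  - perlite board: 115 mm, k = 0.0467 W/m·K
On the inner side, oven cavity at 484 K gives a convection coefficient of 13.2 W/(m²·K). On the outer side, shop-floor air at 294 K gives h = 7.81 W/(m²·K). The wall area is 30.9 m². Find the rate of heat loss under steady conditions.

Q ≈ 2200 W

Series thermal resistances:
R_inner film = 1/(h_i·A) = 1/(13.2×30.9) = 0.002452 K/W
R_aluminium = L/(kA) = 0.0011/(223×30.9) = 1.596×10^-7 K/W
R_perlite board = L/(kA) = 0.115/(0.0467×30.9) = 0.07969 K/W
R_outer film = 1/(h_o·A) = 1/(7.81×30.9) = 0.004144 K/W
R_total = 0.08629 K/W
Q = ΔT / R_total = 190 / 0.08629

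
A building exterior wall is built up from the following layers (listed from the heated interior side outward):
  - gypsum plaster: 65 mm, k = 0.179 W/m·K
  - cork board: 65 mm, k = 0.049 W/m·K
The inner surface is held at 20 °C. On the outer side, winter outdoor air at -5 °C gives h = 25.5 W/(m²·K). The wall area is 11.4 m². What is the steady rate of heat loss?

Thermal resistances in series:
R_gypsum plaster = L/(kA) = 0.065/(0.179×11.4) = 0.03185 K/W
R_cork board = L/(kA) = 0.065/(0.049×11.4) = 0.1164 K/W
R_outer film = 1/(h_o·A) = 1/(25.5×11.4) = 0.00344 K/W
R_total = 0.1517 K/W
Q = ΔT / R_total = 25 / 0.1517

Q ≈ 165 W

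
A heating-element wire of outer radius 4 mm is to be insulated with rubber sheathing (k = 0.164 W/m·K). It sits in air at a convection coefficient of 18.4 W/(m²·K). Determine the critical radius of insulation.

r_cr ≈ 8.91 mm

For a cylinder r_cr = k/h = 0.164/18.4
r_cr = 8.91 mm; since the bare radius (4 mm) is below r_cr, adding a thin layer of insulation will *increase* heat loss.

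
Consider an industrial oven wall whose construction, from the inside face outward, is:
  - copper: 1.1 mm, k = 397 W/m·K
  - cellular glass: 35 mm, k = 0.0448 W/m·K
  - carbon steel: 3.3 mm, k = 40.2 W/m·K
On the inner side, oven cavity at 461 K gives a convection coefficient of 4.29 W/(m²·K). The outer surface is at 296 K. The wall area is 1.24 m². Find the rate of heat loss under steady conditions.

Thermal resistances in series:
R_inner film = 1/(h_i·A) = 1/(4.29×1.24) = 0.188 K/W
R_copper = L/(kA) = 0.0011/(397×1.24) = 2.235×10^-6 K/W
R_cellular glass = L/(kA) = 0.035/(0.0448×1.24) = 0.63 K/W
R_carbon steel = L/(kA) = 0.0033/(40.2×1.24) = 6.62×10^-5 K/W
R_total = 0.8181 K/W
Q = ΔT / R_total = 165 / 0.8181

Q ≈ 202 W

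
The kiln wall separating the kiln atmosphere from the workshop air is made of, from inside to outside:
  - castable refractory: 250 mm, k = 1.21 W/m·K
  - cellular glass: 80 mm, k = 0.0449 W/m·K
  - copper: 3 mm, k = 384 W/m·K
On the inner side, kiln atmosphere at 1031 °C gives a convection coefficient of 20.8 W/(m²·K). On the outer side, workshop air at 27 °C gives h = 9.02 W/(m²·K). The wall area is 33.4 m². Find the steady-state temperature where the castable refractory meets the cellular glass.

T ≈ 912 °C

Series thermal resistances:
R_inner film = 1/(h_i·A) = 1/(20.8×33.4) = 0.001439 K/W
R_castable refractory = L/(kA) = 0.25/(1.21×33.4) = 0.006186 K/W
R_cellular glass = L/(kA) = 0.08/(0.0449×33.4) = 0.05335 K/W
R_copper = L/(kA) = 0.003/(384×33.4) = 2.339×10^-7 K/W
R_outer film = 1/(h_o·A) = 1/(9.02×33.4) = 0.003319 K/W
R_total = 0.06429 K/W;  Q = ΔT/R_total = 1004/0.06429 = 15620 W
T_interface = T_inner − Q·ΣR(inner→interface) = 1031 − 15600×0.007625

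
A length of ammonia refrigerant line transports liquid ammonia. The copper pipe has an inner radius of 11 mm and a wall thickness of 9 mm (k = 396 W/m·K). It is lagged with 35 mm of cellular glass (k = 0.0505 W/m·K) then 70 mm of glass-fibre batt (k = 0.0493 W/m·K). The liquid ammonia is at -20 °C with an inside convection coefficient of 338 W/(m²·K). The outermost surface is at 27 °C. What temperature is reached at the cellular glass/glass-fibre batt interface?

Per-layer cylindrical resistances, series-summed:
R_inner film = 1/(h_i·2πr₁L) = 1/(338×2π×0.011×1) = 0.04281 K/W
R_copper pipe wall = ln(20/11)/(2π×396×1) = 2.403×10^-4 K/W
R_cellular glass = ln(55/20)/(2π×0.0505×1) = 3.188 K/W
R_glass-fibre batt = ln(125/55)/(2π×0.0493×1) = 2.65 K/W
R_total = 5.882 K/W
Q = ΔT/R_total = 47/5.882
Q = 7.99 W/m
T_interface = T_inner + Q·ΣR(inner→interface) = -20 + 7.99×3.231

T ≈ 5.82 °C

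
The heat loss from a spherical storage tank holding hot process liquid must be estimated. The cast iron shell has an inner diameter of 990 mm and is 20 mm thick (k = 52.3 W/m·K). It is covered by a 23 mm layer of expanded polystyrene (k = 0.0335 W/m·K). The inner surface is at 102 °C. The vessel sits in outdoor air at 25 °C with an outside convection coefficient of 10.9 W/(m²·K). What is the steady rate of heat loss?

Q ≈ 346 W

For a spherical shell R = (1/r₁ − 1/r₂)/(4πk); film R = 1/(h·4πr²). In series:
R_cast iron shell = (1/0.495 − 1/0.515)/(4π×52.3) = 1.194×10^-4 K/W
R_expanded polystyrene = (1/0.515 − 1/0.538)/(4π×0.0335) = 0.1972 K/W
R_outer film = 1/(h·4πr_o²) = 1/(10.9×4π×0.538²) = 0.02522 K/W
R_total = 0.2225 K/W
Q = ΔT/R_total = 77/0.2225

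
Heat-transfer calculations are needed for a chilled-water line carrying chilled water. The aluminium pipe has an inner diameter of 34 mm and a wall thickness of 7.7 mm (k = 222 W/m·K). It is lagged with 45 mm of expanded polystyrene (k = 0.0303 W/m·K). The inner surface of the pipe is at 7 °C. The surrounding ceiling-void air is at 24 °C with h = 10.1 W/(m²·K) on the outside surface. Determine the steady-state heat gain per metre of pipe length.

For a radial system each layer contributes R = ln(r_out/r_in)/(2πkL); films add R = 1/(hA).
R_aluminium pipe wall = ln(24.7/17)/(2π×222×1) = 2.678×10^-4 K/W
R_expanded polystyrene = ln(69.7/24.7)/(2π×0.0303×1) = 5.449 K/W
R_outer film = 1/(h_o·2πr_oL) = 1/(10.1×2π×0.0697×1) = 0.2261 K/W
R_total = 5.675 K/W
Q = ΔT/R_total = 17/5.675

q′ ≈ 3 W/m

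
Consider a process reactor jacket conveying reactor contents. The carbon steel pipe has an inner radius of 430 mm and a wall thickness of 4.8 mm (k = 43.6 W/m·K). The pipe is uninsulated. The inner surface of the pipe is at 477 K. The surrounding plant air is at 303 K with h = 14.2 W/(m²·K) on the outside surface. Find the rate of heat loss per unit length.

Cylindrical conduction, so R = ln(r₂/r₁)/(2πkL) per layer, in series:
R_carbon steel pipe wall = ln(434.8/430)/(2π×43.6×1) = 4.052×10^-5 K/W
R_outer film = 1/(h_o·2πr_oL) = 1/(14.2×2π×0.4348×1) = 0.02578 K/W
R_total = 0.02582 K/W
Q = ΔT/R_total = 174/0.02582

q′ ≈ 6740 W/m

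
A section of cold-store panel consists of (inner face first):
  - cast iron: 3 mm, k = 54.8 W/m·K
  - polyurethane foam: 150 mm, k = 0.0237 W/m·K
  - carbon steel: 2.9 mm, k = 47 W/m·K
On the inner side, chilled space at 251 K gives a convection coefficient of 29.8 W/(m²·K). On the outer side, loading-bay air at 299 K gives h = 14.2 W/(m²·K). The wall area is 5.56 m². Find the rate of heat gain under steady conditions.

Q ≈ 41.5 W

Model the wall as resistances in series:
R_inner film = 1/(h_i·A) = 1/(29.8×5.56) = 0.006035 K/W
R_cast iron = L/(kA) = 0.003/(54.8×5.56) = 9.846×10^-6 K/W
R_polyurethane foam = L/(kA) = 0.15/(0.0237×5.56) = 1.138 K/W
R_carbon steel = L/(kA) = 0.0029/(47×5.56) = 1.11×10^-5 K/W
R_outer film = 1/(h_o·A) = 1/(14.2×5.56) = 0.01267 K/W
R_total = 1.157 K/W
Q = ΔT / R_total = 48 / 1.157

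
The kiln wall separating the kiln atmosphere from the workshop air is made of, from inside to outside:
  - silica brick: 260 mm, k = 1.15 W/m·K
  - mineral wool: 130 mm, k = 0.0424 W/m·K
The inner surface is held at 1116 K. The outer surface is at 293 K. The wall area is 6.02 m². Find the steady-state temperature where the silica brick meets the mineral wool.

T ≈ 1060 K

Treating each layer as a thermal resistance in series:
R_silica brick = L/(kA) = 0.26/(1.15×6.02) = 0.03756 K/W
R_mineral wool = L/(kA) = 0.13/(0.0424×6.02) = 0.5093 K/W
R_total = 0.5469 K/W;  Q = ΔT/R_total = 823/0.5469 = 1505 W
T_interface = T_inner − Q·ΣR(inner→interface) = 1116 − 1500×0.03756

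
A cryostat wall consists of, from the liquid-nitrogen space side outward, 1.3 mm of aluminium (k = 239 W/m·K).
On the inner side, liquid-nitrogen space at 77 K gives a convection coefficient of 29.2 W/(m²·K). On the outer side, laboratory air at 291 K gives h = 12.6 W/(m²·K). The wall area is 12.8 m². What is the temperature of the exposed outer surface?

Model the wall as resistances in series:
R_inner film = 1/(h_i·A) = 1/(29.2×12.8) = 0.002676 K/W
R_aluminium = L/(kA) = 0.0013/(239×12.8) = 4.249×10^-7 K/W
R_outer film = 1/(h_o·A) = 1/(12.6×12.8) = 0.0062 K/W
R_total = 0.008876 K/W;  Q = ΔT/R_total = 214/0.008876 = 24110 W
T_interface = T_inner + Q·ΣR(inner→interface) = 77 + 24100×0.002676

T ≈ 142 K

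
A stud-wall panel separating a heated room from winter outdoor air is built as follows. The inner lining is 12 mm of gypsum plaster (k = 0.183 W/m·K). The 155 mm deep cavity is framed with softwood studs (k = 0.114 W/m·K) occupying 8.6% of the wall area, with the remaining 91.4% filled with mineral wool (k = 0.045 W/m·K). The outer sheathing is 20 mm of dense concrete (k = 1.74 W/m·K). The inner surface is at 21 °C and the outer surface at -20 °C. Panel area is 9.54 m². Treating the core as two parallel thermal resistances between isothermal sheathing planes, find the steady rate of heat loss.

Sheathing layers in series; stud and cavity paths in parallel between them.
R_inner = 0.012/(0.183×9.54) = 0.006874 K/W
R_stud  = 0.155/(0.114×0.086×9.54) = 1.657 K/W
R_cav   = 0.155/(0.045×0.914×9.54) = 0.395 K/W
1/R_core = 1/R_stud + 1/R_cav → R_core = 0.319 K/W
R_outer = 0.02/(1.74×9.54) = 0.001205 K/W
R_total = 0.3271 K/W
Q = ΔT/R_total = 41/0.3271

Q ≈ 125 W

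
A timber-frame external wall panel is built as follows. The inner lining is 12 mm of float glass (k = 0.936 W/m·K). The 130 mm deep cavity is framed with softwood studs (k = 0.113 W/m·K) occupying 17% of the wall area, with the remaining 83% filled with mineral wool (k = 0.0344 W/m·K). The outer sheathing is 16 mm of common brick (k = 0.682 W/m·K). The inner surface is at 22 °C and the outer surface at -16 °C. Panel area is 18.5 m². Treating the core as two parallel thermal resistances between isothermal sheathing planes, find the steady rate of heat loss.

Q ≈ 255 W

Sheathing layers in series; stud and cavity paths in parallel between them.
R_inner = 0.012/(0.936×18.5) = 6.93×10^-4 K/W
R_stud  = 0.13/(0.113×0.17×18.5) = 0.3658 K/W
R_cav   = 0.13/(0.0344×0.83×18.5) = 0.2461 K/W
1/R_core = 1/R_stud + 1/R_cav → R_core = 0.1471 K/W
R_outer = 0.016/(0.682×18.5) = 0.001268 K/W
R_total = 0.1491 K/W
Q = ΔT/R_total = 38/0.1491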